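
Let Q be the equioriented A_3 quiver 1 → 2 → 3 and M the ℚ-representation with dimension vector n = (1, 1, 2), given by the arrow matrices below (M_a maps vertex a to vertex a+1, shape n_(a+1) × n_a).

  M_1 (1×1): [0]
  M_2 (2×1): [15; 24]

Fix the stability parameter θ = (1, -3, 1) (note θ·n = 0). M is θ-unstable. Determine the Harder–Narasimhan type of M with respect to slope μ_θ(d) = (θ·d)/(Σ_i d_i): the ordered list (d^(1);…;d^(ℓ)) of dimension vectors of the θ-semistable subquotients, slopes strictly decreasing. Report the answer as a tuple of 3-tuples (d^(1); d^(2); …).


Barcode: M ≅ I[1,1], I[2,3], I[3,3]. HN layers by μ_θ (2 steps, strictly decreasing):
  μ^(1)=1; μ^(2)=-3

((1, 0, 2); (0, 1, 0))


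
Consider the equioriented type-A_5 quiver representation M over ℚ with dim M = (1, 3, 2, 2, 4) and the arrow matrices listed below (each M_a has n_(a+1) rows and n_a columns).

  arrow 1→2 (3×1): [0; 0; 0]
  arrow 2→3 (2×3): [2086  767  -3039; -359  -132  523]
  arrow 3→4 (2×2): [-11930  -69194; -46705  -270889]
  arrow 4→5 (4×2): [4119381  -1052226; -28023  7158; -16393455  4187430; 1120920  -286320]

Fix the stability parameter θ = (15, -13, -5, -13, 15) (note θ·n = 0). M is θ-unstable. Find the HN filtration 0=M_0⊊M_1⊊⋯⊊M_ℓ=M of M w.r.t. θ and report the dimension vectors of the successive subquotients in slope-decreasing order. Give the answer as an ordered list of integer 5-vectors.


Barcode: M ≅ I[1,1], I[2,2], I[2,3], I[2,4], I[4,5], I[5,5]^3. HN layers by μ_θ (4 steps, strictly decreasing):
  μ^(1)=15; μ^(2)=-5; μ^(3)=-9; μ^(4)=-13

((1, 0, 0, 0, 4); (0, 0, 1, 0, 0); (0, 0, 1, 1, 0); (0, 3, 0, 1, 0))


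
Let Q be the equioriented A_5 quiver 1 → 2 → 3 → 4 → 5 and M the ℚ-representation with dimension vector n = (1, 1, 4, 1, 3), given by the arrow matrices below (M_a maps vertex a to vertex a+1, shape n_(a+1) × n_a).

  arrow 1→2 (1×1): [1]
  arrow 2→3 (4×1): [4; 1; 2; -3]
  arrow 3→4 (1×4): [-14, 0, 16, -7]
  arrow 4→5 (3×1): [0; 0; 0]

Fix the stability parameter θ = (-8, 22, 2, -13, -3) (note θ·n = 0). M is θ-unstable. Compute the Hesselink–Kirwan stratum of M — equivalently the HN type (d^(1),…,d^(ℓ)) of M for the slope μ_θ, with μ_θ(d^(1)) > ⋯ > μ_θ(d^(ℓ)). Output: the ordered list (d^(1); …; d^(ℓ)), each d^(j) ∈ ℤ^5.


Barcode: M ≅ I[1,4], I[3,3]^3, I[5,5]^3. HN layers by μ_θ (4 steps, strictly decreasing):
  μ^(1)=11/3; μ^(2)=2; μ^(3)=-3; μ^(4)=-8

((0, 1, 1, 1, 0); (0, 0, 3, 0, 0); (0, 0, 0, 0, 3); (1, 0, 0, 0, 0))


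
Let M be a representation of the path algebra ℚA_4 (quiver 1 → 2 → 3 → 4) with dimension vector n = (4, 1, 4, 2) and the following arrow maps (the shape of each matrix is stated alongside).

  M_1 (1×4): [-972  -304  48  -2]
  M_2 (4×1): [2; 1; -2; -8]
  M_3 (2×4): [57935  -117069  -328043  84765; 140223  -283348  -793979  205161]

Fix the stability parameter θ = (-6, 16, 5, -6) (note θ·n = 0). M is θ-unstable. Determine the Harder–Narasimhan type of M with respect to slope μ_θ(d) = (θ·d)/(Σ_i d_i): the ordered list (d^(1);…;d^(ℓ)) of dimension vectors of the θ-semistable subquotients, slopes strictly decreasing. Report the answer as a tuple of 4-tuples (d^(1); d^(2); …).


Barcode: M ≅ I[1,1]^3, I[1,4], I[3,3]^2, I[3,4]. HN layers by μ_θ (3 steps, strictly decreasing):
  μ^(1)=5; μ^(2)=-1/2; μ^(3)=-6

((0, 1, 3, 1); (0, 0, 1, 1); (4, 0, 0, 0))


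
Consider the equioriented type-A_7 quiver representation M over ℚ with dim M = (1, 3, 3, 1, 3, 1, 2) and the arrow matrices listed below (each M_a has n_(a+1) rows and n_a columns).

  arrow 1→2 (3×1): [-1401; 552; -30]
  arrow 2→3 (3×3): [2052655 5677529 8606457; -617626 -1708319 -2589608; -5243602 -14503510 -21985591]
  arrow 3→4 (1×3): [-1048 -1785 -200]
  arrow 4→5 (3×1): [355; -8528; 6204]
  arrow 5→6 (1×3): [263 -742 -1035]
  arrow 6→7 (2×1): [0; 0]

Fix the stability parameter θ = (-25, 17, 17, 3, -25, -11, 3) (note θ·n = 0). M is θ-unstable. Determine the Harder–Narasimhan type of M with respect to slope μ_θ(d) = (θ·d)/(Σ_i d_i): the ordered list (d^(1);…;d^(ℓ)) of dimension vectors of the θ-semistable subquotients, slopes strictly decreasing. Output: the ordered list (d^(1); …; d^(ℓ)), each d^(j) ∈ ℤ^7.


Via rank(M_{q-1}∘⋯∘M_p): M ≅ I[1,6], I[2,3]^2, I[5,5]^2, I[7,7]^2.
μ_θ-semistable layers: μ^(1)=17; μ^(2)=3; μ^(3)=1/5; μ^(4)=-25

((0, 2, 2, 0, 0, 0, 0); (0, 0, 0, 0, 0, 0, 2); (0, 1, 1, 1, 1, 1, 0); (1, 0, 0, 0, 2, 0, 0))


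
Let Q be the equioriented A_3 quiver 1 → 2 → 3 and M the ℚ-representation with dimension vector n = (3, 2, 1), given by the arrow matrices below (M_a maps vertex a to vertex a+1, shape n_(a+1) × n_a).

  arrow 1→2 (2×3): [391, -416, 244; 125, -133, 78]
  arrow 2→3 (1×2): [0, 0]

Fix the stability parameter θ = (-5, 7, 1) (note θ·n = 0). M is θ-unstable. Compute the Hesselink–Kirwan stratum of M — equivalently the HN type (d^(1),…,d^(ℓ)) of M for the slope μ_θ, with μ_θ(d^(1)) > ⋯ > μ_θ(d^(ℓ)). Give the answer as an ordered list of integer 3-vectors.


Interval decomposition of M: I[1,1], I[1,2]^2, I[3,3].
HN type (ℓ=3): μ^(1)=7; μ^(2)=1; μ^(3)=-5

((0, 2, 0); (0, 0, 1); (3, 0, 0))


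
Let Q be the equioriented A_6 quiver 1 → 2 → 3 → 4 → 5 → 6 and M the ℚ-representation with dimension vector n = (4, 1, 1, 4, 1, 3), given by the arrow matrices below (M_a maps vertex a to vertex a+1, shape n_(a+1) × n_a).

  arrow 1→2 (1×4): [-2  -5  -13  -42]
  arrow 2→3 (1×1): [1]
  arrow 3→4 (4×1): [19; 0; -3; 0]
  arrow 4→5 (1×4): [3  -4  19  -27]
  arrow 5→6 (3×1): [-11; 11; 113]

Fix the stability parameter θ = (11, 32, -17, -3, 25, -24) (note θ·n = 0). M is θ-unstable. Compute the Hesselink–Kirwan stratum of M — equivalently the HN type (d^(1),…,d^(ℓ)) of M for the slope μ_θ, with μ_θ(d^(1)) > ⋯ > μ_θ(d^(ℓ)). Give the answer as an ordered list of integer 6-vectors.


Via rank(M_{q-1}∘⋯∘M_p): M ≅ I[1,1]^3, I[1,4], I[4,4]^2, I[4,6], I[6,6]^2.
μ_θ-semistable layers: μ^(1)=11; μ^(2)=23/4; μ^(3)=1/2; μ^(4)=-3; μ^(5)=-24

((3, 0, 0, 0, 0, 0); (1, 1, 1, 1, 0, 0); (0, 0, 0, 0, 1, 1); (0, 0, 0, 3, 0, 0); (0, 0, 0, 0, 0, 2))


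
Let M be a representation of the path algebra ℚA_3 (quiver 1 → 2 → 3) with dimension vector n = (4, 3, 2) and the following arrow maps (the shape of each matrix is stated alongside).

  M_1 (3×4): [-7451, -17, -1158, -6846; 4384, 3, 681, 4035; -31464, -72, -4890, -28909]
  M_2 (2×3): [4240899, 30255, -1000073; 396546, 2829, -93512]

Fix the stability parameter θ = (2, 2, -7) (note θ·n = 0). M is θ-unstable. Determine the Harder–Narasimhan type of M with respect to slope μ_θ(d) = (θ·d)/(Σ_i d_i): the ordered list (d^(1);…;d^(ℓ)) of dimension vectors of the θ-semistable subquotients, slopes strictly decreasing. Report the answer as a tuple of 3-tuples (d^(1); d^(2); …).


Interval decomposition of M: I[1,1], I[1,2], I[1,3]^2.
HN type (ℓ=2): μ^(1)=2; μ^(2)=-1

((2, 1, 0); (2, 2, 2))


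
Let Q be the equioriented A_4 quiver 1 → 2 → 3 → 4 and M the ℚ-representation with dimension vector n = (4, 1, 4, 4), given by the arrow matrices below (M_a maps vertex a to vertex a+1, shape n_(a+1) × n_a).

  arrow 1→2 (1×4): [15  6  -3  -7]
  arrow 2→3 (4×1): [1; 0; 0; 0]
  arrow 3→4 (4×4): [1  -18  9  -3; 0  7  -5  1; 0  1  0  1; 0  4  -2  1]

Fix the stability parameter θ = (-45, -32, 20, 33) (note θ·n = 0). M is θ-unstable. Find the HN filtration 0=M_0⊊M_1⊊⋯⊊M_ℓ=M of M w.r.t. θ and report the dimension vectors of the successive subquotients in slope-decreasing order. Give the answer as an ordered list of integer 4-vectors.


Via rank(M_{q-1}∘⋯∘M_p): M ≅ I[1,1]^3, I[1,4], I[3,4]^3.
μ_θ-semistable layers: μ^(1)=33; μ^(2)=20; μ^(3)=-32; μ^(4)=-45

((0, 0, 0, 4); (0, 0, 4, 0); (0, 1, 0, 0); (4, 0, 0, 0))


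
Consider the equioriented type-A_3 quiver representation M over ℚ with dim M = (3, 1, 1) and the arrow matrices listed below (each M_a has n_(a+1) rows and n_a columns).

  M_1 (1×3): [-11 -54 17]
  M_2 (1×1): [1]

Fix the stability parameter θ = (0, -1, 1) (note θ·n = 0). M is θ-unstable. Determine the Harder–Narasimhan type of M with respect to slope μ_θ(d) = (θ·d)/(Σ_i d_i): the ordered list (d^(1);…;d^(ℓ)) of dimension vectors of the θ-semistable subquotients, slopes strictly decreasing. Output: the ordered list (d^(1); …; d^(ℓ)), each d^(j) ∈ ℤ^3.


Barcode: M ≅ I[1,1]^2, I[1,3]. HN layers by μ_θ (3 steps, strictly decreasing):
  μ^(1)=1; μ^(2)=0; μ^(3)=-1/2

((0, 0, 1); (2, 0, 0); (1, 1, 0))


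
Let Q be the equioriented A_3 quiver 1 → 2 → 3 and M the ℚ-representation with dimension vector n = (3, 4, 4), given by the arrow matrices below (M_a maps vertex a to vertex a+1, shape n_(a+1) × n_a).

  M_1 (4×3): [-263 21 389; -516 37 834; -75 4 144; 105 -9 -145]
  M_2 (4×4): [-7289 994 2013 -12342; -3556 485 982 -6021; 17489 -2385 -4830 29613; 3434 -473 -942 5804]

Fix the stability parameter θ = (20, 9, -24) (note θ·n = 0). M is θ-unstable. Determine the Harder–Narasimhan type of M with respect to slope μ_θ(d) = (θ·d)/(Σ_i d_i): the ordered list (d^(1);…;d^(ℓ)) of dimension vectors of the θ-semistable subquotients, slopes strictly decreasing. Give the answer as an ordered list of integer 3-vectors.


Interval decomposition of M: I[1,3]^3, I[2,3].
HN type (ℓ=2): μ^(1)=5/3; μ^(2)=-15/2

((3, 3, 3); (0, 1, 1))


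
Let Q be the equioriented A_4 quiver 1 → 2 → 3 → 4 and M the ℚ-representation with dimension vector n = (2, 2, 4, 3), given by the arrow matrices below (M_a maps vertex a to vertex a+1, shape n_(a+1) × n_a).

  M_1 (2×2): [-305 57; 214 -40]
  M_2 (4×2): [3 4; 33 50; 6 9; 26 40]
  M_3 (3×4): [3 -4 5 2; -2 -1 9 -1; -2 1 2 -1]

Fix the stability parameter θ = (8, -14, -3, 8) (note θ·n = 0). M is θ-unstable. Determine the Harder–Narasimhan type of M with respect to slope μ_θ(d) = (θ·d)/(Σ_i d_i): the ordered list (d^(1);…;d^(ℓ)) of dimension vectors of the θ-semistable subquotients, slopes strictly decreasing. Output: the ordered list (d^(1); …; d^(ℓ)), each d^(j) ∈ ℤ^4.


Barcode: M ≅ I[1,4]^2, I[3,3], I[3,4]. HN layers by μ_θ (2 steps, strictly decreasing):
  μ^(1)=8; μ^(2)=-3

((0, 0, 0, 3); (2, 2, 4, 0))


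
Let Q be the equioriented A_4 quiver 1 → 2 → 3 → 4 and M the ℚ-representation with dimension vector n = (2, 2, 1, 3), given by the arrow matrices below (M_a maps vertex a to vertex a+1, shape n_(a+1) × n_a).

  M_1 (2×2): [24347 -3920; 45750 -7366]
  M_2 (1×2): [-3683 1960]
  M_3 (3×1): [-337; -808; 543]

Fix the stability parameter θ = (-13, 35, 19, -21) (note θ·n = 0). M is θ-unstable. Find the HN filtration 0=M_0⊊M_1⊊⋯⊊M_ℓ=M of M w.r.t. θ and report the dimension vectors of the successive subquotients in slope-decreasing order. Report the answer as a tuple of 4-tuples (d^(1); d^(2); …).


Via rank(M_{q-1}∘⋯∘M_p): M ≅ I[1,2], I[1,4], I[4,4]^2.
μ_θ-semistable layers: μ^(1)=35; μ^(2)=11; μ^(3)=-13; μ^(4)=-21

((0, 1, 0, 0); (0, 1, 1, 1); (2, 0, 0, 0); (0, 0, 0, 2))


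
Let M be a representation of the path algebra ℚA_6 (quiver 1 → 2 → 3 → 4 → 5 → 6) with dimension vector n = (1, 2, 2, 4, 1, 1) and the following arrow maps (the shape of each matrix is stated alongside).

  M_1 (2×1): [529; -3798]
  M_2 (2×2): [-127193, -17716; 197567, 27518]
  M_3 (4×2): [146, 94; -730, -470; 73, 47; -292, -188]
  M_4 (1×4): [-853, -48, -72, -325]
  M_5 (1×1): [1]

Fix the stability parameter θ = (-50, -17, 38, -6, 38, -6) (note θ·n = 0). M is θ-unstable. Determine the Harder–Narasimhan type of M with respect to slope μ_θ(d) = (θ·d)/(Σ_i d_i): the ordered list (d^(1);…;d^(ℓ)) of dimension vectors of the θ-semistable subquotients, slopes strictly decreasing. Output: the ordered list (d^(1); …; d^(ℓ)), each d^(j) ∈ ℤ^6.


Interval decomposition of M: I[1,6], I[2,3], I[4,4]^3.
HN type (ℓ=5): μ^(1)=38; μ^(2)=16; μ^(3)=-6; μ^(4)=-17; μ^(5)=-50

((0, 0, 1, 0, 0, 0); (0, 0, 1, 1, 1, 1); (0, 0, 0, 3, 0, 0); (0, 2, 0, 0, 0, 0); (1, 0, 0, 0, 0, 0))


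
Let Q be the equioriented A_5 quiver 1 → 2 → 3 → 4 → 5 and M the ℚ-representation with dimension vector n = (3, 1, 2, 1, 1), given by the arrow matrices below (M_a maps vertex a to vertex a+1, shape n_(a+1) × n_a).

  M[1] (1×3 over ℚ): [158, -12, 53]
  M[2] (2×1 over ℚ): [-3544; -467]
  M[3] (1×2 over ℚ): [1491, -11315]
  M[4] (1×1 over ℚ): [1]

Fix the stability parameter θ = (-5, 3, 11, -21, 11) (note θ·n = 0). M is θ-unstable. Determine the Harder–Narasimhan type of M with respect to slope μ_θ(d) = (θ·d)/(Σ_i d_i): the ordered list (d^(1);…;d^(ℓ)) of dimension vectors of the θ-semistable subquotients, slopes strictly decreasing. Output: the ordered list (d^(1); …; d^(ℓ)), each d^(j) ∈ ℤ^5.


Barcode: M ≅ I[1,1]^2, I[1,5], I[3,3]. HN layers by μ_θ (3 steps, strictly decreasing):
  μ^(1)=11; μ^(2)=-7/3; μ^(3)=-5

((0, 0, 1, 0, 1); (0, 1, 1, 1, 0); (3, 0, 0, 0, 0))


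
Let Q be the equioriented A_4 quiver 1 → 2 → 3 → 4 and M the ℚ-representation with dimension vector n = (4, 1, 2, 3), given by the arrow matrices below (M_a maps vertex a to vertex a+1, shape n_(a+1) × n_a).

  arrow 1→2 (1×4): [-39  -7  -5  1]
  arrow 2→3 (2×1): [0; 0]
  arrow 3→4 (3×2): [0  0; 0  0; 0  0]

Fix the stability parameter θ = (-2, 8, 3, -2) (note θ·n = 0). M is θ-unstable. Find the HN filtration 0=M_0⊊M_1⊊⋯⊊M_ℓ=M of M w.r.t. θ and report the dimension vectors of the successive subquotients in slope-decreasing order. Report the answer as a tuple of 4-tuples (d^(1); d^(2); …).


Interval decomposition of M: I[1,1]^3, I[1,2], I[3,3]^2, I[4,4]^3.
HN type (ℓ=3): μ^(1)=8; μ^(2)=3; μ^(3)=-2

((0, 1, 0, 0); (0, 0, 2, 0); (4, 0, 0, 3))


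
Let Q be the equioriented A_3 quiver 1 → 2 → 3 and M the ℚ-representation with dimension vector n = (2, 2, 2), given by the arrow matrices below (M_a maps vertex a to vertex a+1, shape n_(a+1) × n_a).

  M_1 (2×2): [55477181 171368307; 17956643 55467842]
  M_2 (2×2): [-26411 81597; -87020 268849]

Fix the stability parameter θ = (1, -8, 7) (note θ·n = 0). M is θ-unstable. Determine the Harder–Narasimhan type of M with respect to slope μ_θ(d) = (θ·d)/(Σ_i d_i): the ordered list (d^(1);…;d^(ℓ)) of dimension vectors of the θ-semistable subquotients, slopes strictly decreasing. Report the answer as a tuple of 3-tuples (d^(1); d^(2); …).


Barcode: M ≅ I[1,3]^2. HN layers by μ_θ (2 steps, strictly decreasing):
  μ^(1)=7; μ^(2)=-7/2

((0, 0, 2); (2, 2, 0))


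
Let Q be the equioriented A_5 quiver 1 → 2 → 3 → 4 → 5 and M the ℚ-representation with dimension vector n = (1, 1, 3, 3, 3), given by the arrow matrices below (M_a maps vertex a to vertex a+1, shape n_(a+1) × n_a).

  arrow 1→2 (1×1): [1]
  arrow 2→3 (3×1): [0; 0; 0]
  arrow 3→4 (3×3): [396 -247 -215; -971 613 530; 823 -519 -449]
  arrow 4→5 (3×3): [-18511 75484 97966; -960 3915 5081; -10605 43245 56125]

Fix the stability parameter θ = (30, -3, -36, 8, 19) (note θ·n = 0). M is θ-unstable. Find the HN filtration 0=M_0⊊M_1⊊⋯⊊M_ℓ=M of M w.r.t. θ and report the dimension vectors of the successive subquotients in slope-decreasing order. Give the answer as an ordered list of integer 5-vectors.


Barcode: M ≅ I[1,2], I[3,4], I[3,5]^2, I[5,5]. HN layers by μ_θ (4 steps, strictly decreasing):
  μ^(1)=19; μ^(2)=27/2; μ^(3)=8; μ^(4)=-36

((0, 0, 0, 0, 3); (1, 1, 0, 0, 0); (0, 0, 0, 3, 0); (0, 0, 3, 0, 0))


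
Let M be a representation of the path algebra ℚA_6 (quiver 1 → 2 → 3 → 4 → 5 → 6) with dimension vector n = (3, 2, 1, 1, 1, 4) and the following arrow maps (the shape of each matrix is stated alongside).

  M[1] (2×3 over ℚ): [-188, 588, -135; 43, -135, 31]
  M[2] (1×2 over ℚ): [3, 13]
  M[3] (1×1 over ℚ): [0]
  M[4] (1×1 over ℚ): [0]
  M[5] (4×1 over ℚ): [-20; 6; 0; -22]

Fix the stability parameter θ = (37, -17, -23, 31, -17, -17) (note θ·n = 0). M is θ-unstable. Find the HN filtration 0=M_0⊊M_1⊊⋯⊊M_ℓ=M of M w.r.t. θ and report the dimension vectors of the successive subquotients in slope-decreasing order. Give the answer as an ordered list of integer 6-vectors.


Interval decomposition of M: I[1,1], I[1,2], I[1,3], I[4,4], I[5,6], I[6,6]^3.
HN type (ℓ=5): μ^(1)=37; μ^(2)=31; μ^(3)=10; μ^(4)=-1; μ^(5)=-17

((1, 0, 0, 0, 0, 0); (0, 0, 0, 1, 0, 0); (1, 1, 0, 0, 0, 0); (1, 1, 1, 0, 0, 0); (0, 0, 0, 0, 1, 4))


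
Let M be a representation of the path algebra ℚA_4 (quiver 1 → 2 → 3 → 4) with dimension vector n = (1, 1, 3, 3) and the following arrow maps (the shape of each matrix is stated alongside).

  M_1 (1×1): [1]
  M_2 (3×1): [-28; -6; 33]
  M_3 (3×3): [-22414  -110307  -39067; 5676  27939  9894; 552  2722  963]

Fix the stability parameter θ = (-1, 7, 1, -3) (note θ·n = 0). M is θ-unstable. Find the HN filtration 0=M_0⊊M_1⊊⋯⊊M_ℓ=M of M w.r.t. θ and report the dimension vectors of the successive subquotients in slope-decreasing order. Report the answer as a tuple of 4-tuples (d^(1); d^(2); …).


Interval decomposition of M: I[1,4], I[3,4]^2.
HN type (ℓ=2): μ^(1)=5/3; μ^(2)=-1

((0, 1, 1, 1); (1, 0, 2, 2))


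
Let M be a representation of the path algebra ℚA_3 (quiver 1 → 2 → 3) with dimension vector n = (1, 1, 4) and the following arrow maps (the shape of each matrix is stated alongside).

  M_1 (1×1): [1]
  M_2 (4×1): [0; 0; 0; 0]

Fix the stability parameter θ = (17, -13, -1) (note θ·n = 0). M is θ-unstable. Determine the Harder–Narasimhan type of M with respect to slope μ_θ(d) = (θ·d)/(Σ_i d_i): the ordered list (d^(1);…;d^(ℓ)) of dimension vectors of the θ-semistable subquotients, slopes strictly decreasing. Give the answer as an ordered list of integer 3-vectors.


Interval decomposition of M: I[1,2], I[3,3]^4.
HN type (ℓ=2): μ^(1)=2; μ^(2)=-1

((1, 1, 0); (0, 0, 4))


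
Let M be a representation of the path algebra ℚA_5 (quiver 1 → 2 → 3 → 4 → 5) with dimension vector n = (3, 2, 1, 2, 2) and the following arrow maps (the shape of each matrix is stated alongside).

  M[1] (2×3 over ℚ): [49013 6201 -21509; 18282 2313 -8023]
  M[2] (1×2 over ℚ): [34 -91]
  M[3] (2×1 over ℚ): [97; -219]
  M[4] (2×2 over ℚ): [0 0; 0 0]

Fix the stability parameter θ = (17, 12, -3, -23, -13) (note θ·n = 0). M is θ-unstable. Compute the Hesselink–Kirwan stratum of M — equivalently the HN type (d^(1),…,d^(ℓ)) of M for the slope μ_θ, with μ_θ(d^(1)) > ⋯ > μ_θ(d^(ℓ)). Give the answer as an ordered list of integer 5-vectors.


Via rank(M_{q-1}∘⋯∘M_p): M ≅ I[1,1], I[1,2], I[1,4], I[4,4], I[5,5]^2.
μ_θ-semistable layers: μ^(1)=17; μ^(2)=29/2; μ^(3)=3/4; μ^(4)=-13; μ^(5)=-23

((1, 0, 0, 0, 0); (1, 1, 0, 0, 0); (1, 1, 1, 1, 0); (0, 0, 0, 0, 2); (0, 0, 0, 1, 0))


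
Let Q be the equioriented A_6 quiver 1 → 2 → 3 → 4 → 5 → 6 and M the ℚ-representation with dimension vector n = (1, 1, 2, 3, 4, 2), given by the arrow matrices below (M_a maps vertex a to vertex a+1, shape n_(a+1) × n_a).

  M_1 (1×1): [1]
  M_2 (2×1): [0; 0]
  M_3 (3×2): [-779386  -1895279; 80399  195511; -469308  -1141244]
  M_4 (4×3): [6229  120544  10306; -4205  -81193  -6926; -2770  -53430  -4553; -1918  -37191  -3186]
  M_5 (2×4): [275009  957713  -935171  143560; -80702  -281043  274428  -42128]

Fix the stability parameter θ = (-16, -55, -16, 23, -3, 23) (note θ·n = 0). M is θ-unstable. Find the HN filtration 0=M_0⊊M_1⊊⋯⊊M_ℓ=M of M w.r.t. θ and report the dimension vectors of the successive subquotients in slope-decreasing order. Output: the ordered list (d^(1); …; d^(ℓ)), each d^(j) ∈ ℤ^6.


Via rank(M_{q-1}∘⋯∘M_p): M ≅ I[1,2], I[3,6]^2, I[4,5], I[5,5].
μ_θ-semistable layers: μ^(1)=23; μ^(2)=10; μ^(3)=-3; μ^(4)=-16; μ^(5)=-71/2

((0, 0, 0, 0, 0, 2); (0, 0, 0, 3, 3, 0); (0, 0, 0, 0, 1, 0); (0, 0, 2, 0, 0, 0); (1, 1, 0, 0, 0, 0))


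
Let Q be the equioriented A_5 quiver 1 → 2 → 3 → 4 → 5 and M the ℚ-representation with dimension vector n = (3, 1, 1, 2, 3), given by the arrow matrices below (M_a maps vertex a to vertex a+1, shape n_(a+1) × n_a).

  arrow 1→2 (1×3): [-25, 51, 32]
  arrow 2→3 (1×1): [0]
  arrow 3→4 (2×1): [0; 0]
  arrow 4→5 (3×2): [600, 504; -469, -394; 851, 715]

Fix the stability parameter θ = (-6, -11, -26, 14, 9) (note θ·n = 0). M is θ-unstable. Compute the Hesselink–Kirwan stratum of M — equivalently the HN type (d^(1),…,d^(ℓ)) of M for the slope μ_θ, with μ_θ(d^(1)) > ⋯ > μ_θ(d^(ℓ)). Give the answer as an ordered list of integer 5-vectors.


Interval decomposition of M: I[1,1]^2, I[1,2], I[3,3], I[4,5]^2, I[5,5].
HN type (ℓ=5): μ^(1)=23/2; μ^(2)=9; μ^(3)=-6; μ^(4)=-17/2; μ^(5)=-26

((0, 0, 0, 2, 2); (0, 0, 0, 0, 1); (2, 0, 0, 0, 0); (1, 1, 0, 0, 0); (0, 0, 1, 0, 0))


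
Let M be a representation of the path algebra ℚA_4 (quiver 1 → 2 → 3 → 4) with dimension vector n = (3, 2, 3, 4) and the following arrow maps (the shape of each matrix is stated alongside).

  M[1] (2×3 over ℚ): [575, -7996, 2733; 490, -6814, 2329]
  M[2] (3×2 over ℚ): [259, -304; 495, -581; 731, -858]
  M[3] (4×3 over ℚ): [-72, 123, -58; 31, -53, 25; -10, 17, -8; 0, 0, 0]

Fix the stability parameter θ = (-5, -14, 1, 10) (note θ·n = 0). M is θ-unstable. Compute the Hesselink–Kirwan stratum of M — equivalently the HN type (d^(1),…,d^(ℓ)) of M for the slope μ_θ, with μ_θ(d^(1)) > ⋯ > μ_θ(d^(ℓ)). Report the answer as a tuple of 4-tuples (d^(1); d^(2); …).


Barcode: M ≅ I[1,1], I[1,3], I[1,4], I[3,4], I[4,4]^2. HN layers by μ_θ (4 steps, strictly decreasing):
  μ^(1)=10; μ^(2)=1; μ^(3)=-5; μ^(4)=-19/2

((0, 0, 0, 4); (0, 0, 3, 0); (1, 0, 0, 0); (2, 2, 0, 0))


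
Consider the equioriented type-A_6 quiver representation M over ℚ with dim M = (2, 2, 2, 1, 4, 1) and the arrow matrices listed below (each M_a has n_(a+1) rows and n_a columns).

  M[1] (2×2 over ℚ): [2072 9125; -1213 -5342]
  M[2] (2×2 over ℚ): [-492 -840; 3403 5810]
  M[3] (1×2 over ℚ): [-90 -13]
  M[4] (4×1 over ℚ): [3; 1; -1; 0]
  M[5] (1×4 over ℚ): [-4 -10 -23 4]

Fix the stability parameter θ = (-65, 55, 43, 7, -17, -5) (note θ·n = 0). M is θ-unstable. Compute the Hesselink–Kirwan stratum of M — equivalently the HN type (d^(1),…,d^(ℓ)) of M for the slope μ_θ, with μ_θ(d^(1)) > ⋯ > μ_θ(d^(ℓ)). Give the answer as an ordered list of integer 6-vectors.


Barcode: M ≅ I[1,2], I[1,6], I[3,3], I[5,5]^3. HN layers by μ_θ (5 steps, strictly decreasing):
  μ^(1)=55; μ^(2)=43; μ^(3)=83/5; μ^(4)=-17; μ^(5)=-65

((0, 1, 0, 0, 0, 0); (0, 0, 1, 0, 0, 0); (0, 1, 1, 1, 1, 1); (0, 0, 0, 0, 3, 0); (2, 0, 0, 0, 0, 0))


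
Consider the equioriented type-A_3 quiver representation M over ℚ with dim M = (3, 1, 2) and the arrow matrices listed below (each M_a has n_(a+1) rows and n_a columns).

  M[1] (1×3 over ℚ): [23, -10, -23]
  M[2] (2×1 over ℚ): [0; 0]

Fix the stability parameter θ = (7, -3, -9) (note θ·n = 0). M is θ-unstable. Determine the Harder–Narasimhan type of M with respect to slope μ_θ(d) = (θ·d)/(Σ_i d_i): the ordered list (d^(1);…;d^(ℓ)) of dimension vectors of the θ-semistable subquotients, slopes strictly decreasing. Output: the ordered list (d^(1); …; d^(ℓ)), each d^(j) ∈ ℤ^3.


Barcode: M ≅ I[1,1]^2, I[1,2], I[3,3]^2. HN layers by μ_θ (3 steps, strictly decreasing):
  μ^(1)=7; μ^(2)=2; μ^(3)=-9

((2, 0, 0); (1, 1, 0); (0, 0, 2))


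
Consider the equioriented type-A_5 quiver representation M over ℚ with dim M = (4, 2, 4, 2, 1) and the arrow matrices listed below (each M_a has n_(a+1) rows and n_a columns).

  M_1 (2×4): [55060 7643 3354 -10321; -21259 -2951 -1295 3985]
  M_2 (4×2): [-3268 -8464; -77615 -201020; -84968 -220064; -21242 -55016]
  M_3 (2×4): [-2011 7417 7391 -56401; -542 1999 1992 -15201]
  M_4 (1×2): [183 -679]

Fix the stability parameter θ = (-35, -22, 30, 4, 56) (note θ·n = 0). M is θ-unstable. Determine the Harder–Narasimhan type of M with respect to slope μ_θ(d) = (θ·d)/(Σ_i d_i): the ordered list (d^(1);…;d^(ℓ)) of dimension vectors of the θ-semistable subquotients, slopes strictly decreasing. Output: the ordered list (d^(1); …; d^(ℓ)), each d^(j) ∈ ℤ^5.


Via rank(M_{q-1}∘⋯∘M_p): M ≅ I[1,1]^2, I[1,2], I[1,5], I[3,3]^2, I[3,4].
μ_θ-semistable layers: μ^(1)=56; μ^(2)=30; μ^(3)=17; μ^(4)=-22; μ^(5)=-35

((0, 0, 0, 0, 1); (0, 0, 2, 0, 0); (0, 0, 2, 2, 0); (0, 2, 0, 0, 0); (4, 0, 0, 0, 0))


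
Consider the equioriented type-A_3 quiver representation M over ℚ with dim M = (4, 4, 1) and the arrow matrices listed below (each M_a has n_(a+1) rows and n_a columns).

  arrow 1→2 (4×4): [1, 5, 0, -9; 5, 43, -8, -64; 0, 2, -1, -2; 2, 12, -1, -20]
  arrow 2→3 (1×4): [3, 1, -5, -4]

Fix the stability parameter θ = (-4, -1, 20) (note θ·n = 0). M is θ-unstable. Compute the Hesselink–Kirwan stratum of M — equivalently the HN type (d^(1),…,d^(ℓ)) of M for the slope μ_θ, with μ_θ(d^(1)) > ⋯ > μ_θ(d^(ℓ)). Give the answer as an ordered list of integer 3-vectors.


Via rank(M_{q-1}∘⋯∘M_p): M ≅ I[1,1], I[1,2]^2, I[1,3], I[2,2].
μ_θ-semistable layers: μ^(1)=20; μ^(2)=-1; μ^(3)=-4

((0, 0, 1); (0, 4, 0); (4, 0, 0))


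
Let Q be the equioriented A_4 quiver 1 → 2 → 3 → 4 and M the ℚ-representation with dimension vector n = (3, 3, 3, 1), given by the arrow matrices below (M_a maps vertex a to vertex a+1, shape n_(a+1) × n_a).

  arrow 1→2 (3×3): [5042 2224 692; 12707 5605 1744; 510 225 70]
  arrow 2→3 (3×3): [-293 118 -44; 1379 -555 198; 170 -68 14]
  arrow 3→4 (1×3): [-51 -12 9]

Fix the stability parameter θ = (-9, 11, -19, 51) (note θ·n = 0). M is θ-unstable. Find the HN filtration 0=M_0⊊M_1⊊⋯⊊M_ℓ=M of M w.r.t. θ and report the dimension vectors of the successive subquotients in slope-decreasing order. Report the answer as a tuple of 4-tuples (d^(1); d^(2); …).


Via rank(M_{q-1}∘⋯∘M_p): M ≅ I[1,1], I[1,3]^2, I[2,4].
μ_θ-semistable layers: μ^(1)=51; μ^(2)=-4; μ^(3)=-9

((0, 0, 0, 1); (0, 3, 3, 0); (3, 0, 0, 0))


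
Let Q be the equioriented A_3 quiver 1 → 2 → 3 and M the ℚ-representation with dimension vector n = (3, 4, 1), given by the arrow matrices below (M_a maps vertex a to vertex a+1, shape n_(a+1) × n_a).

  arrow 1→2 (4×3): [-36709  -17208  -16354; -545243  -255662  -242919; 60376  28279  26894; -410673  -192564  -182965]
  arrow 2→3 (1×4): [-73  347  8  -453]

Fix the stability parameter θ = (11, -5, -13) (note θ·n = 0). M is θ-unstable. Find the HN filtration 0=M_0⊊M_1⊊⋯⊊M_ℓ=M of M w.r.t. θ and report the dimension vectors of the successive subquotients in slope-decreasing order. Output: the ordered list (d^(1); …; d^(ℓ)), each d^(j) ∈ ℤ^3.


Via rank(M_{q-1}∘⋯∘M_p): M ≅ I[1,2]^2, I[1,3], I[2,2].
μ_θ-semistable layers: μ^(1)=3; μ^(2)=-7/3; μ^(3)=-5

((2, 2, 0); (1, 1, 1); (0, 1, 0))


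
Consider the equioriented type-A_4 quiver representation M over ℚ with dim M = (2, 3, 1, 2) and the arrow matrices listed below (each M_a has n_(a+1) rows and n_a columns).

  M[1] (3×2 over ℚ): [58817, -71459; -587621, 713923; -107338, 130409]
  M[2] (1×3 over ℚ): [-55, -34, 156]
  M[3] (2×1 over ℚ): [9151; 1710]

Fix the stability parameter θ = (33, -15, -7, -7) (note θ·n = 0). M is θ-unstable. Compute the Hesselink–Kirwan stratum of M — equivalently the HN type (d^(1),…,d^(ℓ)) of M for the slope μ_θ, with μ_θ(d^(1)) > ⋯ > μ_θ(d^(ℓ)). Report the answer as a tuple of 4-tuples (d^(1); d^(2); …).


Via rank(M_{q-1}∘⋯∘M_p): M ≅ I[1,2], I[1,4], I[2,2], I[4,4].
μ_θ-semistable layers: μ^(1)=9; μ^(2)=1; μ^(3)=-7; μ^(4)=-15

((1, 1, 0, 0); (1, 1, 1, 1); (0, 0, 0, 1); (0, 1, 0, 0))


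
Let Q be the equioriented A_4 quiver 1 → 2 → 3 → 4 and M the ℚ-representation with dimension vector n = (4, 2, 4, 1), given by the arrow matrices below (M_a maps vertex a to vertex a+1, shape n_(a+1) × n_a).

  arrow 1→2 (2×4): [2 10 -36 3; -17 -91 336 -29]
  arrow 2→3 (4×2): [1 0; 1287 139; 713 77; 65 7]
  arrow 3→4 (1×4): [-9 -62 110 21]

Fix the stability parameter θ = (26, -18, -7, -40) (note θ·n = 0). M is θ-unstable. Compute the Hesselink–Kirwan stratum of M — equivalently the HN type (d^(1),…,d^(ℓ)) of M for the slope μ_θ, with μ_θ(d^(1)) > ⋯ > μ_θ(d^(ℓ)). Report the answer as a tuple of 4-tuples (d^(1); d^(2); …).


Interval decomposition of M: I[1,1]^2, I[1,3], I[1,4], I[3,3]^2.
HN type (ℓ=4): μ^(1)=26; μ^(2)=1/3; μ^(3)=-7; μ^(4)=-39/4

((2, 0, 0, 0); (1, 1, 1, 0); (0, 0, 2, 0); (1, 1, 1, 1))


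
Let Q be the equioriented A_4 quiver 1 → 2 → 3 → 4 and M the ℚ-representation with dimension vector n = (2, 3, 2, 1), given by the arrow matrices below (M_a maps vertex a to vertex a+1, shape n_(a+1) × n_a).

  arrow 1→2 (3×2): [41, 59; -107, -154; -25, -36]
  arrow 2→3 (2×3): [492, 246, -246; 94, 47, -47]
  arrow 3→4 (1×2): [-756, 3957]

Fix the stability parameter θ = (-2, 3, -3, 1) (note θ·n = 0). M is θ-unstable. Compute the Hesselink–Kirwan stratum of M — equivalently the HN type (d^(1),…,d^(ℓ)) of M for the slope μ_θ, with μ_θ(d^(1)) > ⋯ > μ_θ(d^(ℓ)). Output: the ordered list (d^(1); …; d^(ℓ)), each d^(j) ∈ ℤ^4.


Via rank(M_{q-1}∘⋯∘M_p): M ≅ I[1,2]^2, I[2,4], I[3,3].
μ_θ-semistable layers: μ^(1)=3; μ^(2)=1; μ^(3)=0; μ^(4)=-2; μ^(5)=-3

((0, 2, 0, 0); (0, 0, 0, 1); (0, 1, 1, 0); (2, 0, 0, 0); (0, 0, 1, 0))


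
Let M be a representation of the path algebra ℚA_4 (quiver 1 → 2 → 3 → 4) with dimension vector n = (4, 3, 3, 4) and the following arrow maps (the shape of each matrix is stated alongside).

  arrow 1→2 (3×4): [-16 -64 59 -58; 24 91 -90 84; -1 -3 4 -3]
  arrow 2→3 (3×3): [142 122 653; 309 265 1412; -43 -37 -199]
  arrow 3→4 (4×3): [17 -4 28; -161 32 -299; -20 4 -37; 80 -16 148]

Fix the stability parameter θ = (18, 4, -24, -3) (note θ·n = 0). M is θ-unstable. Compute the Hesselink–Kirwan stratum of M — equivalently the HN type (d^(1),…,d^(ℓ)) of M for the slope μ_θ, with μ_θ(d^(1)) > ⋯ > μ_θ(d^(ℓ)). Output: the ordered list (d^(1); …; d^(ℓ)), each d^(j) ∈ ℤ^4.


Barcode: M ≅ I[1,1], I[1,3], I[1,4]^2, I[4,4]^2. HN layers by μ_θ (4 steps, strictly decreasing):
  μ^(1)=18; μ^(2)=-2/3; μ^(3)=-5/4; μ^(4)=-3

((1, 0, 0, 0); (1, 1, 1, 0); (2, 2, 2, 2); (0, 0, 0, 2))


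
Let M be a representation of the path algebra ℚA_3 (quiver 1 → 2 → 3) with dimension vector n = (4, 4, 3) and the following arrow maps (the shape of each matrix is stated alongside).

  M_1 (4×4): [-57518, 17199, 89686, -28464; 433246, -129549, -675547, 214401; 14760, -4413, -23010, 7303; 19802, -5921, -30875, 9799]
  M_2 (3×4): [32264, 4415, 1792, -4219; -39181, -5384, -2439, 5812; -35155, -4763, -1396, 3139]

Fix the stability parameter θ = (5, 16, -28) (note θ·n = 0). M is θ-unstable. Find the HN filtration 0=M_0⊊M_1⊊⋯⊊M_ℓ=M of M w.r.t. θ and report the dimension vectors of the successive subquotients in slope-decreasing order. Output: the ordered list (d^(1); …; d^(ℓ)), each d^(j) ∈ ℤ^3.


Via rank(M_{q-1}∘⋯∘M_p): M ≅ I[1,2], I[1,3]^3.
μ_θ-semistable layers: μ^(1)=16; μ^(2)=5; μ^(3)=-7/3

((0, 1, 0); (1, 0, 0); (3, 3, 3))


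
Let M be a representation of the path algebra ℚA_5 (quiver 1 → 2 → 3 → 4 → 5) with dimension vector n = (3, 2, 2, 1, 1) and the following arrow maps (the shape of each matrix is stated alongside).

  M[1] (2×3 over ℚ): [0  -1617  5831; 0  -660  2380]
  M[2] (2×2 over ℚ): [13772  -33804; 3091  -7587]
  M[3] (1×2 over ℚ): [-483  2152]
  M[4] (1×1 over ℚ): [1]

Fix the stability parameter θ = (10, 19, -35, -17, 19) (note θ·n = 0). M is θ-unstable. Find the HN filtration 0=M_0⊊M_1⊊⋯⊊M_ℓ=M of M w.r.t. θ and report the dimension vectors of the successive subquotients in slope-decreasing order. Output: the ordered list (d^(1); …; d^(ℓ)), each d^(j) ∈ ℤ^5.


Barcode: M ≅ I[1,1]^2, I[1,5], I[2,2], I[3,3]. HN layers by μ_θ (4 steps, strictly decreasing):
  μ^(1)=19; μ^(2)=10; μ^(3)=-23/4; μ^(4)=-35

((0, 1, 0, 0, 1); (2, 0, 0, 0, 0); (1, 1, 1, 1, 0); (0, 0, 1, 0, 0))


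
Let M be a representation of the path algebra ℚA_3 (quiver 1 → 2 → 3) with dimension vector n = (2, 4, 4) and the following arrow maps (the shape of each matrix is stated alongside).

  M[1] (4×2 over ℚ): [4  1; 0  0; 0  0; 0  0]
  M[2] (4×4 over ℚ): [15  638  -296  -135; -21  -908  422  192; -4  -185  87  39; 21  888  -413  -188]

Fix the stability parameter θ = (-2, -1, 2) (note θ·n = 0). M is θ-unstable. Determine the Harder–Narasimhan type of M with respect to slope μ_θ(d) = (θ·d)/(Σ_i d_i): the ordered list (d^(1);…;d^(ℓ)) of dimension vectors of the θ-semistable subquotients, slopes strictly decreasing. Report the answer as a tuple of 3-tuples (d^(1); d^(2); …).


Interval decomposition of M: I[1,1], I[1,3], I[2,3]^3.
HN type (ℓ=3): μ^(1)=2; μ^(2)=-1; μ^(3)=-2

((0, 0, 4); (0, 4, 0); (2, 0, 0))


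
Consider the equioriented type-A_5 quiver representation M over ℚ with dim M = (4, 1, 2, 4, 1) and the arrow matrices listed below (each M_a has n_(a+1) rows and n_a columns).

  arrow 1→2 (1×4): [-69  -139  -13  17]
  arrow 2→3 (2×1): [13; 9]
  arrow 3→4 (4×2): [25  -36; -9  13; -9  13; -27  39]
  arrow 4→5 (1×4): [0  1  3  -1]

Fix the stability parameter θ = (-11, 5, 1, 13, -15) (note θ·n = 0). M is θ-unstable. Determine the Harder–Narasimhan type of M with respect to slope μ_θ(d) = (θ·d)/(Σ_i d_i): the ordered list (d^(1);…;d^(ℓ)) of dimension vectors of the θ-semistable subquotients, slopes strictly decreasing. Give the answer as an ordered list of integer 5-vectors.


Interval decomposition of M: I[1,1]^3, I[1,4], I[3,5], I[4,4]^2.
HN type (ℓ=4): μ^(1)=13; μ^(2)=3; μ^(3)=-1/3; μ^(4)=-11

((0, 0, 0, 3, 0); (0, 1, 1, 0, 0); (0, 0, 1, 1, 1); (4, 0, 0, 0, 0))


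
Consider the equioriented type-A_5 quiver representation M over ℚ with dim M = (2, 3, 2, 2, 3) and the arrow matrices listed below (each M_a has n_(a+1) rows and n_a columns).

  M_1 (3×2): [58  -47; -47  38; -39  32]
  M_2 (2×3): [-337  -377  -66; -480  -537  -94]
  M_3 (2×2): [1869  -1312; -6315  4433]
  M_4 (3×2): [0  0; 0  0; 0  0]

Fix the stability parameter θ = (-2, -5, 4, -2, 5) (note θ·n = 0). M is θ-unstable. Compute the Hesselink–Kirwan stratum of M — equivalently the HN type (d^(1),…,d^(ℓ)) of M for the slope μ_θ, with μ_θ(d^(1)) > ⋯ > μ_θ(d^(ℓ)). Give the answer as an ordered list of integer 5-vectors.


Barcode: M ≅ I[1,4]^2, I[2,2], I[5,5]^3. HN layers by μ_θ (4 steps, strictly decreasing):
  μ^(1)=5; μ^(2)=1; μ^(3)=-7/2; μ^(4)=-5

((0, 0, 0, 0, 3); (0, 0, 2, 2, 0); (2, 2, 0, 0, 0); (0, 1, 0, 0, 0))


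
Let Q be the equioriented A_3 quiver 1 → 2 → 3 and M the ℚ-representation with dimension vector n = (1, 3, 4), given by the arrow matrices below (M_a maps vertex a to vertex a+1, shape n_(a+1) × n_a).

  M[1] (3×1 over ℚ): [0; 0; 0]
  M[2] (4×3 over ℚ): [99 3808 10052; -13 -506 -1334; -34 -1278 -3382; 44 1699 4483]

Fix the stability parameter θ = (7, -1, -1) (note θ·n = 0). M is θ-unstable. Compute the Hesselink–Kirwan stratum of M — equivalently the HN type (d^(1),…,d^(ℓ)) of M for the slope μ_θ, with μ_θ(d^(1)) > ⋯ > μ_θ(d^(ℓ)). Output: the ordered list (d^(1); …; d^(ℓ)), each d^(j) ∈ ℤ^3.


Interval decomposition of M: I[1,1], I[2,2], I[2,3]^2, I[3,3]^2.
HN type (ℓ=2): μ^(1)=7; μ^(2)=-1

((1, 0, 0); (0, 3, 4))


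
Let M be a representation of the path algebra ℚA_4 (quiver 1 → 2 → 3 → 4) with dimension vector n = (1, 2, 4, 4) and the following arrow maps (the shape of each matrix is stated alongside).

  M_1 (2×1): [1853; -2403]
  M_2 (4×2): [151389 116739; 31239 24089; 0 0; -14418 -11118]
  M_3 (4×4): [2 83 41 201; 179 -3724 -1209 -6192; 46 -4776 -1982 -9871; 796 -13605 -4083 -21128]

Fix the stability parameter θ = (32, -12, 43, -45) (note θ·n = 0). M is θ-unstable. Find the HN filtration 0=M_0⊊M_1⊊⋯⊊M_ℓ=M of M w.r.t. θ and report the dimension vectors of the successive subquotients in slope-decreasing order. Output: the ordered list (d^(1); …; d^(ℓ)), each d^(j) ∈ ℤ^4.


Via rank(M_{q-1}∘⋯∘M_p): M ≅ I[1,2], I[2,4], I[3,4]^3.
μ_θ-semistable layers: μ^(1)=10; μ^(2)=-1; μ^(3)=-12

((1, 1, 0, 0); (0, 0, 4, 4); (0, 1, 0, 0))


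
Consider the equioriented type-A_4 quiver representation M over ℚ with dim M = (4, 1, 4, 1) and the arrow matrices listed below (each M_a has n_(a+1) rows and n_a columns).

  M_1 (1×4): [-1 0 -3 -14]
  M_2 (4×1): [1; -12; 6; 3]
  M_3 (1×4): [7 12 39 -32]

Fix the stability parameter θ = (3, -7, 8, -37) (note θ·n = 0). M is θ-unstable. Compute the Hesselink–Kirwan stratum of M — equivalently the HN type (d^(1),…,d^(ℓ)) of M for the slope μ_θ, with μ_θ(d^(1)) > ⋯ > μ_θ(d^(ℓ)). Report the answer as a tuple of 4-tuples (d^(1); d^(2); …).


Barcode: M ≅ I[1,1]^3, I[1,4], I[3,3]^3. HN layers by μ_θ (3 steps, strictly decreasing):
  μ^(1)=8; μ^(2)=3; μ^(3)=-33/4

((0, 0, 3, 0); (3, 0, 0, 0); (1, 1, 1, 1))


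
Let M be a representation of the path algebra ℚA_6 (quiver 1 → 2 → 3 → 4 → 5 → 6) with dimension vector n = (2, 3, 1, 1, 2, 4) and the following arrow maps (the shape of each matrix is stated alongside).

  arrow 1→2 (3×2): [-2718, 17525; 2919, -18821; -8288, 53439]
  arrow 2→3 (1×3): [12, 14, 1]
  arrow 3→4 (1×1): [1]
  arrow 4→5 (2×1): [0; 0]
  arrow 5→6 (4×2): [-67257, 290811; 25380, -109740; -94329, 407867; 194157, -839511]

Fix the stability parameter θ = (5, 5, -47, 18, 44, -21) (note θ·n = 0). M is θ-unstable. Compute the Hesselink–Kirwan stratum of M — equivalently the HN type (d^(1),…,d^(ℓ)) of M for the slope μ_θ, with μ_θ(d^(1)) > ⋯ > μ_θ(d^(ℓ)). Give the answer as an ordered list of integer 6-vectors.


Barcode: M ≅ I[1,2], I[1,4], I[2,2], I[5,5], I[5,6], I[6,6]^3. HN layers by μ_θ (6 steps, strictly decreasing):
  μ^(1)=44; μ^(2)=18; μ^(3)=23/2; μ^(4)=5; μ^(5)=-37/3; μ^(6)=-21

((0, 0, 0, 0, 1, 0); (0, 0, 0, 1, 0, 0); (0, 0, 0, 0, 1, 1); (1, 2, 0, 0, 0, 0); (1, 1, 1, 0, 0, 0); (0, 0, 0, 0, 0, 3))


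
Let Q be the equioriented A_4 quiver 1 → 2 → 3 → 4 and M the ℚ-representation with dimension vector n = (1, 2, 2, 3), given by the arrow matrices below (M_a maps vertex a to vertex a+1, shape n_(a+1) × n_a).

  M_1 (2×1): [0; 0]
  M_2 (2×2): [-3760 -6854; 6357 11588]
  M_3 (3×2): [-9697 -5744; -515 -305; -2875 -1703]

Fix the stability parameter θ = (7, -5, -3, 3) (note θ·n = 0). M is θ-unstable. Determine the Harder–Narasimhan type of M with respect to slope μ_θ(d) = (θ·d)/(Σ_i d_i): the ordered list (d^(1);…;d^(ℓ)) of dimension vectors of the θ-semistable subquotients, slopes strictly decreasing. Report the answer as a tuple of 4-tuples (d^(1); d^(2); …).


Interval decomposition of M: I[1,1], I[2,4]^2, I[4,4].
HN type (ℓ=4): μ^(1)=7; μ^(2)=3; μ^(3)=-3; μ^(4)=-5

((1, 0, 0, 0); (0, 0, 0, 3); (0, 0, 2, 0); (0, 2, 0, 0))


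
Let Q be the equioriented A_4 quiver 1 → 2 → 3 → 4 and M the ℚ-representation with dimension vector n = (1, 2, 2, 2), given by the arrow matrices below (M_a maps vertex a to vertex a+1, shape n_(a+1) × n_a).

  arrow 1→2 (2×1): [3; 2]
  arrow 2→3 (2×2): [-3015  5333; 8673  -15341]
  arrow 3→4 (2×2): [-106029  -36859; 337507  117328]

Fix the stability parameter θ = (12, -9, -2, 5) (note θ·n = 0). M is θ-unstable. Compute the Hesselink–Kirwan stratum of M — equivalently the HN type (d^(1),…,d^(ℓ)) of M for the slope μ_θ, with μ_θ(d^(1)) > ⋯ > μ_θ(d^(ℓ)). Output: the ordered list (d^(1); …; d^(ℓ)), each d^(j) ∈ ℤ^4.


Via rank(M_{q-1}∘⋯∘M_p): M ≅ I[1,4], I[2,4].
μ_θ-semistable layers: μ^(1)=5; μ^(2)=1/3; μ^(3)=-2; μ^(4)=-9

((0, 0, 0, 2); (1, 1, 1, 0); (0, 0, 1, 0); (0, 1, 0, 0))
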